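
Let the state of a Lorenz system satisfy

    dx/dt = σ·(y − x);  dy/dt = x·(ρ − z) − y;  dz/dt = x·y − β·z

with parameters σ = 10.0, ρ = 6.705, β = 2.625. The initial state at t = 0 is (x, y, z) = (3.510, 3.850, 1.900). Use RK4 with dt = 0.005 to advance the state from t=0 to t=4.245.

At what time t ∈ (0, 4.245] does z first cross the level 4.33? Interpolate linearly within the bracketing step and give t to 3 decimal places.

t=0.000: state=(3.510, 3.850, 1.900)
step 1 (dt=0.005): k1=(3.400, 13.016, 8.526), k2=(3.640, 12.949, 8.617), k3=(3.633, 12.951, 8.618), k4=(3.866, 12.886, 8.711); state += dt/6·(k1+2k2+2k3+k4)
t=0.005: state=(3.528, 3.915, 1.943)
t=0.010: state=(3.549, 3.979, 1.987)
t=0.015: state=(3.571, 4.042, 2.032)
t=0.185: state=(4.923, 5.768, 4.275)
next step: t=0.190: state=(4.965, 5.798, 4.361) — z has crossed 4.33
linear interpolation between t=0.185 (4.27483) and t=0.190 (4.36113) → t≈0.188

t = 0.188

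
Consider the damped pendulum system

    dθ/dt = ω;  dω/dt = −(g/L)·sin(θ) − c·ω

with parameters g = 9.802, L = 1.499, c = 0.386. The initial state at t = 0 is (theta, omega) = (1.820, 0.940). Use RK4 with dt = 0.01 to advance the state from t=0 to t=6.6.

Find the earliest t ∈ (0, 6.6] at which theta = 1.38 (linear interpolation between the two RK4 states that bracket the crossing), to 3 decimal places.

t = 0.557

t=0.000: state=(1.820, 0.940)
step 1 (dt=0.01): k1=(0.940, -6.700), k2=(0.907, -6.679), k3=(0.907, -6.680), k4=(0.873, -6.659); state += dt/6·(k1+2k2+2k3+k4)
t=0.010: state=(1.829, 0.873)
t=0.020: state=(1.837, 0.807)
t=0.030: state=(1.845, 0.741)
continuing one RK4 step at a time; state shown every 25 steps (Δt=0.25):
t=0.250: state=(1.855, -0.635)
t=0.500: state=(1.510, -2.112)
t=0.550: state=(1.397, -2.393)
next step: t=0.560: state=(1.373, -2.448) — theta has crossed 1.38
linear interpolation between t=0.550 (1.39706) and t=0.560 (1.37285) → t≈0.557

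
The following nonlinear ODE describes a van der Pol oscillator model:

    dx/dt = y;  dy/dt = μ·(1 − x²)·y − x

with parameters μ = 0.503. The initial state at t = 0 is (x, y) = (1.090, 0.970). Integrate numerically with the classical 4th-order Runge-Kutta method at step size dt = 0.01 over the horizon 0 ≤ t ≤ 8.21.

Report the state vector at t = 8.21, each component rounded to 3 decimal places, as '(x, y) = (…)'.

t=0.000: state=(1.090, 0.970)
step 1 (dt=0.01): k1=(0.970, -1.182), k2=(0.964, -1.191), k3=(0.964, -1.191), k4=(0.958, -1.200); state += dt/6·(k1+2k2+2k3+k4)
t=0.010: state=(1.100, 0.958)
t=0.020: state=(1.109, 0.946)
t=0.030: state=(1.119, 0.934)
continuing one RK4 step at a time; state shown every 50 steps (Δt=0.5):
t=0.500: state=(1.401, 0.245)
t=1.000: state=(1.346, -0.432)
t=1.500: state=(0.995, -0.961)
t=2.000: state=(0.388, -1.467)
t=2.500: state=(-0.457, -1.857)
t=3.000: state=(-1.334, -1.460)
t=3.500: state=(-1.785, -0.327)
t=4.000: state=(-1.722, 0.501)
t=4.500: state=(-1.337, 1.015)
t=5.000: state=(-0.709, 1.511)
t=5.500: state=(0.184, 2.042)
t=6.000: state=(1.225, 1.904)
t=6.500: state=(1.878, 0.627)
t=7.000: state=(1.911, -0.384)
t=7.500: state=(1.575, -0.920)
t=8.000: state=(1.003, -1.376)
t=8.210: state=(0.691, -1.598)

(x, y) = (0.691, -1.598)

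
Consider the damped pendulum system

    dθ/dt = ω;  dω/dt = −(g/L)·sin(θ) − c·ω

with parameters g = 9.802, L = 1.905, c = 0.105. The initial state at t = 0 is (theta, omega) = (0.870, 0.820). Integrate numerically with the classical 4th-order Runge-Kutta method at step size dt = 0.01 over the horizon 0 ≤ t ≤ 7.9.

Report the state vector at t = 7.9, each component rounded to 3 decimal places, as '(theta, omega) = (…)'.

t=0.000: state=(0.870, 0.820)
step 1 (dt=0.01): k1=(0.820, -4.019), k2=(0.800, -4.030), k3=(0.800, -4.030), k4=(0.780, -4.041); state += dt/6·(k1+2k2+2k3+k4)
t=0.010: state=(0.878, 0.780)
t=0.020: state=(0.886, 0.739)
t=0.030: state=(0.893, 0.698)
continuing one RK4 step at a time; state shown every 50 steps (Δt=0.5):
t=0.500: state=(0.767, -1.187)
t=1.000: state=(-0.114, -1.972)
t=1.500: state=(-0.828, -0.628)
t=2.000: state=(-0.659, 1.236)
t=2.500: state=(0.187, 1.788)
t=3.000: state=(0.789, 0.408)
t=3.500: state=(0.544, -1.293)
t=4.000: state=(-0.263, -1.589)
t=4.500: state=(-0.746, -0.175)
t=5.000: state=(-0.423, 1.338)
t=5.500: state=(0.336, 1.371)
t=6.000: state=(0.694, -0.060)
t=6.500: state=(0.299, -1.358)
t=7.000: state=(-0.399, -1.135)
t=7.500: state=(-0.630, 0.284)
t=7.900: state=(-0.306, 1.232)

(theta, omega) = (-0.306, 1.232)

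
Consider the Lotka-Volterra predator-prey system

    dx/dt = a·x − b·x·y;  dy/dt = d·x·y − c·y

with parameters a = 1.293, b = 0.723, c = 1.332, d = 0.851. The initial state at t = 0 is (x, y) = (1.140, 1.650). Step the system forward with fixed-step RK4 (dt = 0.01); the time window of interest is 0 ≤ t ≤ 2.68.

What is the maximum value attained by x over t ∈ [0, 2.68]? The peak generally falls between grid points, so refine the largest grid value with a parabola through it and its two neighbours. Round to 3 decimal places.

max x = 2.104

t=0.000: state=(1.140, 1.650)
step 1 (dt=0.01): k1=(0.114, -0.597), k2=(0.117, -0.595), k3=(0.117, -0.595), k4=(0.119, -0.593); state += dt/6·(k1+2k2+2k3+k4)
t=0.010: state=(1.141, 1.644)
t=0.020: state=(1.142, 1.638)
t=0.030: state=(1.144, 1.632)
continuing one RK4 step at a time; state shown every 10 steps (Δt=0.1):
t=0.100: state=(1.154, 1.592)
t=0.200: state=(1.173, 1.539)
t=0.300: state=(1.196, 1.490)
t=0.400: state=(1.224, 1.445)
t=0.500: state=(1.257, 1.406)
t=0.600: state=(1.294, 1.371)
t=0.700: state=(1.335, 1.342)
t=0.800: state=(1.380, 1.319)
t=0.900: state=(1.428, 1.301)
t=1.000: state=(1.480, 1.289)
t=1.100: state=(1.535, 1.282)
t=1.200: state=(1.593, 1.282)
t=1.300: state=(1.652, 1.288)
t=1.400: state=(1.712, 1.301)
t=1.500: state=(1.772, 1.321)
t=1.600: state=(1.831, 1.348)
t=1.700: state=(1.888, 1.382)
t=1.800: state=(1.942, 1.424)
t=1.900: state=(1.990, 1.473)
t=2.000: state=(2.032, 1.530)
t=2.100: state=(2.065, 1.595)
t=2.200: state=(2.089, 1.666)
t=2.300: state=(2.102, 1.743)
t=2.400: state=(2.103, 1.824)
t=2.500: state=(2.091, 1.909)
t=2.600: state=(2.066, 1.994)
t=2.680: state=(2.038, 2.062)
largest grid value and its neighbours: x(2.350)=2.10390, x(2.360)=2.10392, x(2.370)=2.10382
parabola through these three points peaks at t≈2.357 with x≈2.10393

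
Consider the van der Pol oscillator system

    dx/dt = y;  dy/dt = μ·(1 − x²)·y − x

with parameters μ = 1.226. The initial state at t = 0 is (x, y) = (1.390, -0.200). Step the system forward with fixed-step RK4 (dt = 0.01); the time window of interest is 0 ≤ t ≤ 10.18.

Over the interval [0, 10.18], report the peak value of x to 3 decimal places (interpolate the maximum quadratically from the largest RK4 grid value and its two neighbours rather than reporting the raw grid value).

t=0.000: state=(1.390, -0.200)
step 1 (dt=0.01): k1=(-0.200, -1.161), k2=(-0.206, -1.155), k3=(-0.206, -1.155), k4=(-0.212, -1.148); state += dt/6·(k1+2k2+2k3+k4)
t=0.010: state=(1.388, -0.212)
t=0.020: state=(1.386, -0.223)
t=0.030: state=(1.383, -0.234)
continuing one RK4 step at a time; state shown every 50 steps (Δt=0.5):
t=0.500: state=(1.166, -0.673)
t=1.000: state=(0.706, -1.212)
t=1.500: state=(-0.136, -2.265)
t=2.000: state=(-1.427, -2.272)
t=2.500: state=(-1.967, -0.117)
t=3.000: state=(-1.845, 0.455)
t=3.500: state=(-1.566, 0.655)
t=4.000: state=(-1.178, 0.922)
t=4.500: state=(-0.592, 1.512)
t=5.000: state=(0.452, 2.730)
t=5.500: state=(1.738, 1.628)
t=6.000: state=(2.003, -0.160)
t=6.500: state=(1.815, -0.511)
t=7.000: state=(1.515, -0.693)
t=7.500: state=(1.105, -0.986)
t=8.000: state=(0.467, -1.665)
t=8.500: state=(-0.674, -2.872)
t=9.000: state=(-1.849, -1.184)
t=9.500: state=(-1.987, 0.257)
t=10.000: state=(-1.774, 0.540)
t=10.180: state=(-1.672, 0.602)
largest grid value and its neighbours: x(5.900)=2.01119, x(5.910)=2.01121, x(5.920)=2.01103
parabola through these three points peaks at t≈5.906 with x≈2.01123

max x = 2.011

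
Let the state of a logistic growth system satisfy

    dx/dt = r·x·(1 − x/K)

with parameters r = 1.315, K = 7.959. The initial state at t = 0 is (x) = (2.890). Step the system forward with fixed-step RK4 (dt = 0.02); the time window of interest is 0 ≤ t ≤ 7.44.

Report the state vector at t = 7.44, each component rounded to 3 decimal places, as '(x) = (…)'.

t=0.000: state=(2.890)
step 1 (dt=0.02): k1=(2.420), k2=(2.429), k3=(2.429), k4=(2.438); state += dt/6·(k1+2k2+2k3+k4)
t=0.020: state=(2.939)
t=0.040: state=(2.987)
t=0.060: state=(3.037)
continuing one RK4 step at a time; state shown every 25 steps (Δt=0.5):
t=0.500: state=(4.170)
t=1.000: state=(5.411)
t=1.500: state=(6.398)
t=2.000: state=(7.066)
t=2.500: state=(7.470)
t=3.000: state=(7.698)
t=3.500: state=(7.821)
t=4.000: state=(7.887)
t=4.500: state=(7.922)
t=5.000: state=(7.940)
t=5.500: state=(7.949)
t=6.000: state=(7.954)
t=6.500: state=(7.956)
t=7.000: state=(7.958)
t=7.440: state=(7.958)

(x) = (7.958)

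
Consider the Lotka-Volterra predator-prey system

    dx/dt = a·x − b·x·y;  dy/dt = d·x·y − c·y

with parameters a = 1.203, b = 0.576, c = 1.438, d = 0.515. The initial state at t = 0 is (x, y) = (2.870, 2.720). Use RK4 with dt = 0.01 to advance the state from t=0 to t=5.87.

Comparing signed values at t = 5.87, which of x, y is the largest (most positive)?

largest component: y

t=0.000: state=(2.870, 2.720)
step 1 (dt=0.01): k1=(-1.044, 0.109), k2=(-1.043, 0.102), k3=(-1.043, 0.102), k4=(-1.042, 0.094); state += dt/6·(k1+2k2+2k3+k4)
t=0.010: state=(2.860, 2.721)
t=0.020: state=(2.849, 2.722)
t=0.030: state=(2.839, 2.723)
continuing one RK4 step at a time; state shown every 20 steps (Δt=0.2):
t=0.200: state=(2.668, 2.713)
t=0.400: state=(2.490, 2.654)
t=0.600: state=(2.346, 2.553)
t=0.800: state=(2.240, 2.424)
t=1.000: state=(2.173, 2.281)
t=1.200: state=(2.143, 2.136)
t=1.400: state=(2.149, 1.998)
t=1.600: state=(2.187, 1.873)
t=1.800: state=(2.256, 1.766)
t=2.000: state=(2.354, 1.679)
t=2.200: state=(2.478, 1.615)
t=2.400: state=(2.623, 1.575)
t=2.600: state=(2.786, 1.561)
t=2.800: state=(2.959, 1.573)
t=3.000: state=(3.134, 1.615)
t=3.200: state=(3.296, 1.687)
t=3.400: state=(3.433, 1.790)
t=3.600: state=(3.527, 1.923)
t=3.800: state=(3.563, 2.079)
t=4.000: state=(3.533, 2.249)
t=4.200: state=(3.435, 2.416)
t=4.400: state=(3.279, 2.562)
t=4.600: state=(3.085, 2.667)
t=4.800: state=(2.876, 2.719)
t=5.000: state=(2.673, 2.714)
t=5.200: state=(2.495, 2.656)
t=5.400: state=(2.350, 2.556)
t=5.600: state=(2.243, 2.428)
t=5.800: state=(2.174, 2.285)
t=5.870: state=(2.159, 2.234)
compare at T: x=2.159, y=2.234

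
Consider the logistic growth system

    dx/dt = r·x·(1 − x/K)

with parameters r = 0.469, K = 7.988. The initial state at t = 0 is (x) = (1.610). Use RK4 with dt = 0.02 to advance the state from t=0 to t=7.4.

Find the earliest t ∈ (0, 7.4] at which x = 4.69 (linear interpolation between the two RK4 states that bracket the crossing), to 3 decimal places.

t = 3.686

t=0.000: state=(1.610)
step 1 (dt=0.02): k1=(0.603), k2=(0.605), k3=(0.605), k4=(0.606); state += dt/6·(k1+2k2+2k3+k4)
t=0.020: state=(1.622)
t=0.040: state=(1.634)
t=0.060: state=(1.646)
continuing one RK4 step at a time; state shown every 25 steps (Δt=0.5):
t=0.500: state=(1.933)
t=1.000: state=(2.296)
t=1.500: state=(2.698)
t=2.000: state=(3.132)
t=2.500: state=(3.588)
t=3.000: state=(4.055)
t=3.500: state=(4.520)
t=3.680: state=(4.685)
next step: t=3.700: state=(4.703) — x has crossed 4.69
linear interpolation between t=3.680 (4.68454) and t=3.700 (4.70270) → t≈3.686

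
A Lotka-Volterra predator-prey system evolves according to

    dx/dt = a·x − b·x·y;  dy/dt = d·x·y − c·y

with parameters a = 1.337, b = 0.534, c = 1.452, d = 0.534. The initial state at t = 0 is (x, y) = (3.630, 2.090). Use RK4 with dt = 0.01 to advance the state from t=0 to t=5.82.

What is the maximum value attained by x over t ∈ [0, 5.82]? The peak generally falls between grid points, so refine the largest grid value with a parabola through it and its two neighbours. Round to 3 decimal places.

max x = 3.775

t=0.000: state=(3.630, 2.090)
step 1 (dt=0.01): k1=(0.802, 1.017), k2=(0.793, 1.024), k3=(0.793, 1.024), k4=(0.784, 1.030); state += dt/6·(k1+2k2+2k3+k4)
t=0.010: state=(3.638, 2.100)
t=0.020: state=(3.646, 2.111)
t=0.030: state=(3.653, 2.121)
continuing one RK4 step at a time; state shown every 20 steps (Δt=0.2):
t=0.200: state=(3.749, 2.320)
t=0.400: state=(3.769, 2.595)
t=0.600: state=(3.674, 2.891)
t=0.800: state=(3.472, 3.170)
t=1.000: state=(3.194, 3.387)
t=1.200: state=(2.885, 3.505)
t=1.400: state=(2.589, 3.510)
t=1.600: state=(2.335, 3.414)
t=1.800: state=(2.138, 3.241)
t=2.000: state=(1.999, 3.022)
t=2.200: state=(1.915, 2.784)
t=2.400: state=(1.882, 2.549)
t=2.600: state=(1.895, 2.332)
t=2.800: state=(1.951, 2.141)
t=3.000: state=(2.046, 1.982)
t=3.200: state=(2.178, 1.857)
t=3.400: state=(2.346, 1.768)
t=3.600: state=(2.545, 1.716)
t=3.800: state=(2.771, 1.705)
t=4.000: state=(3.014, 1.737)
t=4.200: state=(3.259, 1.816)
t=4.400: state=(3.485, 1.948)
t=4.600: state=(3.663, 2.135)
t=4.800: state=(3.763, 2.376)
t=5.000: state=(3.758, 2.658)
t=5.200: state=(3.639, 2.955)
t=5.400: state=(3.417, 3.224)
t=5.600: state=(3.128, 3.421)
t=5.800: state=(2.819, 3.515)
t=5.820: state=(2.789, 3.519)
largest grid value and its neighbours: x(4.880)=3.77473, x(4.890)=3.77496, x(4.900)=3.77490
parabola through these three points peaks at t≈4.893 with x≈3.77497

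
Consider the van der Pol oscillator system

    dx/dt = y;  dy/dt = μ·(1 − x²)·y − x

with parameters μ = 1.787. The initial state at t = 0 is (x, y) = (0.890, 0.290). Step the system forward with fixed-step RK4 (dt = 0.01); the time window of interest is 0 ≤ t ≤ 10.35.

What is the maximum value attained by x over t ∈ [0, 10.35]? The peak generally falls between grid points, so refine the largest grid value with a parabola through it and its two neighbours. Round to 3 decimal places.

max x = 2.018

t=0.000: state=(0.890, 0.290)
step 1 (dt=0.01): k1=(0.290, -0.782), k2=(0.286, -0.786), k3=(0.286, -0.786), k4=(0.282, -0.791); state += dt/6·(k1+2k2+2k3+k4)
t=0.010: state=(0.893, 0.282)
t=0.020: state=(0.896, 0.274)
t=0.030: state=(0.898, 0.266)
continuing one RK4 step at a time; state shown every 50 steps (Δt=0.5):
t=0.500: state=(0.925, -0.162)
t=1.000: state=(0.716, -0.705)
t=1.500: state=(0.142, -1.750)
t=2.000: state=(-1.140, -2.935)
t=2.500: state=(-1.907, -0.233)
t=3.000: state=(-1.826, 0.353)
t=3.500: state=(-1.617, 0.478)
t=4.000: state=(-1.342, 0.635)
t=4.500: state=(-0.950, 0.987)
t=5.000: state=(-0.239, 2.074)
t=5.500: state=(1.273, 3.314)
t=6.000: state=(2.016, 0.094)
t=6.500: state=(1.909, -0.352)
t=7.000: state=(1.709, -0.444)
t=7.500: state=(1.460, -0.564)
t=8.000: state=(1.126, -0.808)
t=8.500: state=(0.585, -1.486)
t=9.000: state=(-0.588, -3.382)
t=9.500: state=(-1.928, -0.942)
t=10.000: state=(-1.973, 0.283)
t=10.350: state=(-1.853, 0.384)
largest grid value and its neighbours: x(6.030)=2.01796, x(6.040)=2.01809, x(6.050)=2.01802
parabola through these three points peaks at t≈6.041 with x≈2.01810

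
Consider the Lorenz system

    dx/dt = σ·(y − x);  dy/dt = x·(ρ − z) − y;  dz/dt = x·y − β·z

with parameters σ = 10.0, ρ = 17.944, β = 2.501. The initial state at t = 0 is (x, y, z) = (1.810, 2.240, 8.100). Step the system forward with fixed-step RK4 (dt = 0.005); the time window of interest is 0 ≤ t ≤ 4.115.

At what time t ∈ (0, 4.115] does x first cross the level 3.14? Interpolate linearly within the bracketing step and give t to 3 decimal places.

t=0.000: state=(1.810, 2.240, 8.100)
step 1 (dt=0.005): k1=(4.300, 15.578, -16.204), k2=(4.582, 15.718, -16.007), k3=(4.578, 15.724, -16.006), k4=(4.857, 15.871, -15.808); state += dt/6·(k1+2k2+2k3+k4)
t=0.005: state=(1.833, 2.319, 8.020)
t=0.010: state=(1.859, 2.399, 7.942)
t=0.015: state=(1.887, 2.481, 7.866)
t=0.120: state=(3.083, 4.800, 6.869)
next step: t=0.125: state=(3.171, 4.949, 6.859) — x has crossed 3.14
linear interpolation between t=0.120 (3.08343) and t=0.125 (3.17078) → t≈0.123

t = 0.123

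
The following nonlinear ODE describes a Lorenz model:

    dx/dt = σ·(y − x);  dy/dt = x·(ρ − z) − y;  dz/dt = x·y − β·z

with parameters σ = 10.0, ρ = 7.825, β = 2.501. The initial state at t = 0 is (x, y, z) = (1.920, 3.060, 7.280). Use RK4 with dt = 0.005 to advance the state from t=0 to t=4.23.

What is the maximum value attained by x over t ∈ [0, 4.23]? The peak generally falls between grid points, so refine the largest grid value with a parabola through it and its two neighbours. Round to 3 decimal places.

max x = 4.881

t=0.000: state=(1.920, 3.060, 7.280)
step 1 (dt=0.005): k1=(11.400, -2.014, -12.332), k2=(11.065, -1.933, -12.178), k3=(11.075, -1.934, -12.181), k4=(10.750, -1.853, -12.029); state += dt/6·(k1+2k2+2k3+k4)
t=0.005: state=(1.975, 3.050, 7.219)
t=0.010: state=(2.028, 3.041, 7.160)
t=0.015: state=(2.077, 3.033, 7.102)
continuing one RK4 step at a time; state shown every 40 steps (Δt=0.2):
t=0.200: state=(2.932, 3.226, 5.666)
t=0.400: state=(3.652, 4.089, 5.343)
t=0.600: state=(4.534, 4.910, 6.233)
t=0.800: state=(4.869, 4.792, 7.506)
t=1.000: state=(4.352, 3.996, 7.742)
t=1.200: state=(3.758, 3.565, 7.035)
t=1.400: state=(3.637, 3.701, 6.334)
t=1.600: state=(3.935, 4.142, 6.177)
t=1.800: state=(4.333, 4.491, 6.599)
t=2.000: state=(4.460, 4.422, 7.136)
t=2.200: state=(4.240, 4.088, 7.241)
t=2.400: state=(3.974, 3.882, 6.934)
t=2.600: state=(3.912, 3.941, 6.608)
t=2.800: state=(4.052, 4.147, 6.541)
t=3.000: state=(4.229, 4.295, 6.738)
t=3.200: state=(4.277, 4.258, 6.968)
t=3.400: state=(4.179, 4.112, 7.010)
t=3.600: state=(4.062, 4.021, 6.873)
t=3.800: state=(4.035, 4.048, 6.727)
t=4.000: state=(4.099, 4.142, 6.701)
t=4.200: state=(4.177, 4.205, 6.791)
t=4.230: state=(4.185, 4.208, 6.808)
largest grid value and its neighbours: x(0.765)=4.88059, x(0.770)=4.88085, x(0.775)=4.88046
parabola through these three points peaks at t≈0.770 with x≈4.88085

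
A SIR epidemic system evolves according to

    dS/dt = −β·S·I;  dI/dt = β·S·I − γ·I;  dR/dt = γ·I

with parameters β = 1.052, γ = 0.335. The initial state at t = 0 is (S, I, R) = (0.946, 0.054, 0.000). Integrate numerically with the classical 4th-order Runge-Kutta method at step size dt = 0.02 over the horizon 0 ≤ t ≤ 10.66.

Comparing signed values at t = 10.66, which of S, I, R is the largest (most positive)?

t=0.000: state=(0.946, 0.054, 0.000)
step 1 (dt=0.02): k1=(-0.054, 0.036, 0.018), k2=(-0.054, 0.036, 0.018), k3=(-0.054, 0.036, 0.018), k4=(-0.054, 0.036, 0.018); state += dt/6·(k1+2k2+2k3+k4)
t=0.020: state=(0.945, 0.055, 0.000)
t=0.040: state=(0.944, 0.055, 0.001)
t=0.060: state=(0.943, 0.056, 0.001)
continuing one RK4 step at a time; state shown every 25 steps (Δt=0.5):
t=0.500: state=(0.915, 0.075, 0.011)
t=1.000: state=(0.874, 0.101, 0.025)
t=1.500: state=(0.822, 0.133, 0.045)
t=2.000: state=(0.759, 0.171, 0.070)
t=2.500: state=(0.686, 0.212, 0.102)
t=3.000: state=(0.607, 0.252, 0.141)
t=3.500: state=(0.527, 0.287, 0.186)
t=4.000: state=(0.450, 0.313, 0.237)
t=4.500: state=(0.380, 0.330, 0.291)
t=5.000: state=(0.319, 0.335, 0.347)
t=5.500: state=(0.267, 0.330, 0.402)
t=6.000: state=(0.225, 0.318, 0.457)
t=6.500: state=(0.192, 0.300, 0.509)
t=7.000: state=(0.165, 0.278, 0.557)
t=7.500: state=(0.143, 0.255, 0.602)
t=8.000: state=(0.126, 0.232, 0.643)
t=8.500: state=(0.112, 0.209, 0.679)
t=9.000: state=(0.101, 0.187, 0.712)
t=9.500: state=(0.092, 0.166, 0.742)
t=10.000: state=(0.085, 0.147, 0.768)
t=10.500: state=(0.079, 0.130, 0.791)
t=10.660: state=(0.077, 0.125, 0.798)
compare at T: S=0.077, I=0.125, R=0.798

largest component: R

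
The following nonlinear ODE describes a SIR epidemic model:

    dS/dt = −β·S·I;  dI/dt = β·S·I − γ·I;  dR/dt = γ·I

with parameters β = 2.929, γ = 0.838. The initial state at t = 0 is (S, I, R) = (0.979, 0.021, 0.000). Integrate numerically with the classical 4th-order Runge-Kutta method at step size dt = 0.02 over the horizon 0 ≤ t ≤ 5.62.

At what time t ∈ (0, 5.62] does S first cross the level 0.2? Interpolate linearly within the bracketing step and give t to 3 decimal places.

t=0.000: state=(0.979, 0.021, 0.000)
step 1 (dt=0.02): k1=(-0.060, 0.043, 0.018), k2=(-0.061, 0.043, 0.018), k3=(-0.061, 0.043, 0.018), k4=(-0.063, 0.044, 0.018); state += dt/6·(k1+2k2+2k3+k4)
t=0.020: state=(0.978, 0.022, 0.000)
t=0.040: state=(0.976, 0.023, 0.001)
t=0.060: state=(0.975, 0.024, 0.001)
continuing one RK4 step at a time; state shown every 10 steps (Δt=0.2):
t=0.200: state=(0.964, 0.031, 0.004)
t=0.400: state=(0.943, 0.046, 0.011)
t=0.600: state=(0.912, 0.068, 0.020)
t=0.800: state=(0.870, 0.096, 0.034)
t=1.000: state=(0.813, 0.134, 0.053)
t=1.200: state=(0.743, 0.178, 0.079)
t=1.400: state=(0.659, 0.228, 0.113)
t=1.600: state=(0.569, 0.276, 0.155)
t=1.800: state=(0.478, 0.317, 0.205)
t=2.000: state=(0.393, 0.346, 0.261)
t=2.200: state=(0.320, 0.360, 0.320)
t=2.400: state=(0.259, 0.361, 0.381)
t=2.600: state=(0.210, 0.350, 0.440)
t=2.640: state=(0.202, 0.346, 0.452)
next step: t=2.660: state=(0.198, 0.345, 0.458) — S has crossed 0.2
linear interpolation between t=2.640 (0.20163) and t=2.660 (0.19759) → t≈2.648

t = 2.648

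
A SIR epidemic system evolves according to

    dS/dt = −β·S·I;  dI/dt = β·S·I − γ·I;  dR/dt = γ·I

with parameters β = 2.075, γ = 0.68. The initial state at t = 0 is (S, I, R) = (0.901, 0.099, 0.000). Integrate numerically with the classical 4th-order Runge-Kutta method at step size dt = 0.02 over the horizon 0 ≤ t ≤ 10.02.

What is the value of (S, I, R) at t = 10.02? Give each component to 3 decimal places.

t=0.000: state=(0.901, 0.099, 0.000)
step 1 (dt=0.02): k1=(-0.185, 0.118, 0.067), k2=(-0.187, 0.119, 0.068), k3=(-0.187, 0.119, 0.068), k4=(-0.189, 0.120, 0.069); state += dt/6·(k1+2k2+2k3+k4)
t=0.020: state=(0.897, 0.101, 0.001)
t=0.040: state=(0.893, 0.104, 0.003)
t=0.060: state=(0.890, 0.106, 0.004)
continuing one RK4 step at a time; state shown every 25 steps (Δt=0.5):
t=0.500: state=(0.785, 0.170, 0.045)
t=1.000: state=(0.631, 0.252, 0.117)
t=1.500: state=(0.468, 0.317, 0.215)
t=2.000: state=(0.331, 0.341, 0.328)
t=2.500: state=(0.234, 0.324, 0.442)
t=3.000: state=(0.170, 0.284, 0.546)
t=3.500: state=(0.130, 0.236, 0.634)
t=4.000: state=(0.104, 0.189, 0.706)
t=4.500: state=(0.088, 0.149, 0.763)
t=5.000: state=(0.077, 0.115, 0.808)
t=5.500: state=(0.069, 0.088, 0.843)
t=6.000: state=(0.064, 0.067, 0.869)
t=6.500: state=(0.060, 0.051, 0.889)
t=7.000: state=(0.057, 0.039, 0.904)
t=7.500: state=(0.055, 0.029, 0.916)
t=8.000: state=(0.054, 0.022, 0.924)
t=8.500: state=(0.053, 0.017, 0.931)
t=9.000: state=(0.052, 0.012, 0.936)
t=9.500: state=(0.051, 0.009, 0.939)
t=10.000: state=(0.051, 0.007, 0.942)
t=10.020: state=(0.051, 0.007, 0.942)

(S, I, R) = (0.051, 0.007, 0.942)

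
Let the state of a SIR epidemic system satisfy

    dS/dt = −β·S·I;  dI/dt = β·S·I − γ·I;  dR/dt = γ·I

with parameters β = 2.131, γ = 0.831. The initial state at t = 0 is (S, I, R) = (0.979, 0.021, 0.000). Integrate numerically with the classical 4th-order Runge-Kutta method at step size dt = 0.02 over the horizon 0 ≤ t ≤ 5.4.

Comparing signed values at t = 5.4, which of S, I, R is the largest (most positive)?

t=0.000: state=(0.979, 0.021, 0.000)
step 1 (dt=0.02): k1=(-0.044, 0.026, 0.017), k2=(-0.044, 0.027, 0.018), k3=(-0.044, 0.027, 0.018), k4=(-0.045, 0.027, 0.018); state += dt/6·(k1+2k2+2k3+k4)
t=0.020: state=(0.978, 0.022, 0.000)
t=0.040: state=(0.977, 0.022, 0.001)
t=0.060: state=(0.976, 0.023, 0.001)
continuing one RK4 step at a time; state shown every 10 steps (Δt=0.2):
t=0.200: state=(0.969, 0.027, 0.004)
t=0.400: state=(0.957, 0.034, 0.009)
t=0.600: state=(0.941, 0.044, 0.015)
t=0.800: state=(0.921, 0.055, 0.024)
t=1.000: state=(0.897, 0.069, 0.034)
t=1.200: state=(0.869, 0.085, 0.047)
t=1.400: state=(0.835, 0.103, 0.062)
t=1.600: state=(0.795, 0.124, 0.081)
t=1.800: state=(0.751, 0.146, 0.103)
t=2.000: state=(0.703, 0.168, 0.129)
t=2.200: state=(0.651, 0.190, 0.159)
t=2.400: state=(0.598, 0.210, 0.192)
t=2.600: state=(0.545, 0.227, 0.229)
t=2.800: state=(0.493, 0.239, 0.268)
t=3.000: state=(0.444, 0.248, 0.308)
t=3.200: state=(0.399, 0.251, 0.350)
t=3.400: state=(0.359, 0.250, 0.391)
t=3.600: state=(0.323, 0.245, 0.432)
t=3.800: state=(0.292, 0.236, 0.472)
t=4.000: state=(0.264, 0.225, 0.511)
t=4.200: state=(0.241, 0.212, 0.547)
t=4.400: state=(0.221, 0.198, 0.581)
t=4.600: state=(0.203, 0.184, 0.613)
t=4.800: state=(0.189, 0.169, 0.642)
t=5.000: state=(0.176, 0.155, 0.669)
t=5.200: state=(0.165, 0.141, 0.694)
t=5.400: state=(0.156, 0.128, 0.716)
compare at T: S=0.156, I=0.128, R=0.716

largest component: R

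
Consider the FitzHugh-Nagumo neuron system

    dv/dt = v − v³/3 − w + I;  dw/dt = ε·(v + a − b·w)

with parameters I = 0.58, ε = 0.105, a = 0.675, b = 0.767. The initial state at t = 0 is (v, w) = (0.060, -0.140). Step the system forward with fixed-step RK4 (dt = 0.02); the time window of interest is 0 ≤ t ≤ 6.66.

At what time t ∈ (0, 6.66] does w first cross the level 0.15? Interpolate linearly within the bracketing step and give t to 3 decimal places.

t = 1.686

t=0.000: state=(0.060, -0.140)
step 1 (dt=0.02): k1=(0.780, 0.088), k2=(0.787, 0.089), k3=(0.787, 0.089), k4=(0.794, 0.090); state += dt/6·(k1+2k2+2k3+k4)
t=0.020: state=(0.076, -0.138)
t=0.040: state=(0.092, -0.136)
t=0.060: state=(0.108, -0.135)
continuing one RK4 step at a time; state shown every 25 steps (Δt=0.5):
t=0.500: state=(0.543, -0.085)
t=1.000: state=(1.165, -0.003)
t=1.500: state=(1.644, 0.106)
t=1.680: state=(1.739, 0.149)
next step: t=1.700: state=(1.747, 0.153) — w has crossed 0.15
linear interpolation between t=1.680 (0.14851) and t=1.700 (0.15334) → t≈1.686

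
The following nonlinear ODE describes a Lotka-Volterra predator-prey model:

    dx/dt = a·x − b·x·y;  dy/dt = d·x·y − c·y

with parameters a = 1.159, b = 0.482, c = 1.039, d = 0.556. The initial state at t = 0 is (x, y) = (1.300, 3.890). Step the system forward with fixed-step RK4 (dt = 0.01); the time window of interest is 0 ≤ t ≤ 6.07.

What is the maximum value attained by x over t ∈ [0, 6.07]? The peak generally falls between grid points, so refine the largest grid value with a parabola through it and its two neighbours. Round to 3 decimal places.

t=0.000: state=(1.300, 3.890)
step 1 (dt=0.01): k1=(-0.931, -1.230), k2=(-0.924, -1.238), k3=(-0.924, -1.238), k4=(-0.916, -1.246); state += dt/6·(k1+2k2+2k3+k4)
t=0.010: state=(1.291, 3.878)
t=0.020: state=(1.282, 3.865)
t=0.030: state=(1.273, 3.852)
continuing one RK4 step at a time; state shown every 20 steps (Δt=0.2):
t=0.200: state=(1.141, 3.618)
t=0.400: state=(1.030, 3.315)
t=0.600: state=(0.958, 3.006)
t=0.800: state=(0.917, 2.710)
t=1.000: state=(0.902, 2.435)
t=1.200: state=(0.911, 2.188)
t=1.400: state=(0.940, 1.969)
t=1.600: state=(0.989, 1.781)
t=1.800: state=(1.059, 1.621)
t=2.000: state=(1.150, 1.488)
t=2.200: state=(1.263, 1.382)
t=2.400: state=(1.399, 1.302)
t=2.600: state=(1.560, 1.246)
t=2.800: state=(1.748, 1.217)
t=3.000: state=(1.960, 1.214)
t=3.200: state=(2.196, 1.243)
t=3.400: state=(2.450, 1.307)
t=3.600: state=(2.710, 1.415)
t=3.800: state=(2.960, 1.575)
t=4.000: state=(3.173, 1.801)
t=4.200: state=(3.317, 2.100)
t=4.400: state=(3.357, 2.476)
t=4.600: state=(3.266, 2.910)
t=4.800: state=(3.043, 3.361)
t=5.000: state=(2.720, 3.765)
t=5.200: state=(2.350, 4.055)
t=5.400: state=(1.989, 4.191)
t=5.600: state=(1.674, 4.172)
t=5.800: state=(1.420, 4.023)
t=6.000: state=(1.229, 3.784)
t=6.070: state=(1.175, 3.687)
largest grid value and its neighbours: x(4.350)=3.35845, x(4.360)=3.35876, x(4.370)=3.35876
parabola through these three points peaks at t≈4.365 with x≈3.35880

max x = 3.359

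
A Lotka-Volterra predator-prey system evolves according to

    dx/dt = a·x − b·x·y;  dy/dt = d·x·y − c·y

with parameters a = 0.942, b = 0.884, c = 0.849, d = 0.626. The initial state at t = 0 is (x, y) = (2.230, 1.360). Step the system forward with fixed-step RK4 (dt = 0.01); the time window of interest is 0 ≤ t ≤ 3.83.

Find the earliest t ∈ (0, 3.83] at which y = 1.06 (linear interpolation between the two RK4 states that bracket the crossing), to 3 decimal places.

t=0.000: state=(2.230, 1.360)
step 1 (dt=0.01): k1=(-0.580, 0.744), k2=(-0.587, 0.743), k3=(-0.587, 0.743), k4=(-0.593, 0.743); state += dt/6·(k1+2k2+2k3+k4)
t=0.010: state=(2.224, 1.367)
t=0.020: state=(2.218, 1.375)
t=0.030: state=(2.212, 1.382)
continuing one RK4 step at a time; state shown every 20 steps (Δt=0.2):
t=0.200: state=(2.090, 1.505)
t=0.400: state=(1.911, 1.632)
t=0.600: state=(1.714, 1.728)
t=0.800: state=(1.516, 1.784)
t=1.000: state=(1.332, 1.799)
t=1.200: state=(1.172, 1.776)
t=1.400: state=(1.039, 1.720)
t=1.600: state=(0.931, 1.642)
t=1.800: state=(0.848, 1.548)
t=2.000: state=(0.786, 1.447)
t=2.200: state=(0.741, 1.343)
t=2.400: state=(0.712, 1.241)
t=2.600: state=(0.696, 1.144)
t=2.780: state=(0.692, 1.061)
next step: t=2.790: state=(0.692, 1.057) — y has crossed 1.06
linear interpolation between t=2.780 (1.06129) and t=2.790 (1.05689) → t≈2.783

t = 2.783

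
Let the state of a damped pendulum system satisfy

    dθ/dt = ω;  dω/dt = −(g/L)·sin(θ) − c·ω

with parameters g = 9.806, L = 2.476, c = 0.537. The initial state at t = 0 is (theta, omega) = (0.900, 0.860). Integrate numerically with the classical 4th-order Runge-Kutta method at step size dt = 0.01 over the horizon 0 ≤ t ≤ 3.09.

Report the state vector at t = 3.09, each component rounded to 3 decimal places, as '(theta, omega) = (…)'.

(theta, omega) = (0.244, 0.703)

t=0.000: state=(0.900, 0.860)
step 1 (dt=0.01): k1=(0.860, -3.564), k2=(0.842, -3.565), k3=(0.842, -3.565), k4=(0.824, -3.566); state += dt/6·(k1+2k2+2k3+k4)
t=0.010: state=(0.908, 0.824)
t=0.020: state=(0.916, 0.789)
t=0.030: state=(0.924, 0.753)
continuing one RK4 step at a time; state shown every 10 steps (Δt=0.1):
t=0.100: state=(0.968, 0.504)
t=0.200: state=(1.001, 0.156)
t=0.300: state=(1.000, -0.177)
t=0.400: state=(0.966, -0.489)
t=0.500: state=(0.903, -0.774)
t=0.600: state=(0.813, -1.026)
t=0.700: state=(0.699, -1.237)
t=0.800: state=(0.567, -1.400)
t=0.900: state=(0.421, -1.510)
t=1.000: state=(0.267, -1.561)
t=1.100: state=(0.111, -1.551)
t=1.200: state=(-0.041, -1.483)
t=1.300: state=(-0.184, -1.361)
t=1.400: state=(-0.312, -1.195)
t=1.500: state=(-0.422, -0.993)
t=1.600: state=(-0.510, -0.767)
t=1.700: state=(-0.575, -0.527)
t=1.800: state=(-0.615, -0.283)
t=1.900: state=(-0.632, -0.042)
t=2.000: state=(-0.624, 0.187)
t=2.100: state=(-0.595, 0.398)
t=2.200: state=(-0.545, 0.586)
t=2.300: state=(-0.479, 0.745)
t=2.400: state=(-0.398, 0.869)
t=2.500: state=(-0.306, 0.957)
t=2.600: state=(-0.207, 1.005)
t=2.700: state=(-0.106, 1.012)
t=2.800: state=(-0.006, 0.981)
t=2.900: state=(0.089, 0.913)
t=3.000: state=(0.175, 0.814)
t=3.090: state=(0.244, 0.703)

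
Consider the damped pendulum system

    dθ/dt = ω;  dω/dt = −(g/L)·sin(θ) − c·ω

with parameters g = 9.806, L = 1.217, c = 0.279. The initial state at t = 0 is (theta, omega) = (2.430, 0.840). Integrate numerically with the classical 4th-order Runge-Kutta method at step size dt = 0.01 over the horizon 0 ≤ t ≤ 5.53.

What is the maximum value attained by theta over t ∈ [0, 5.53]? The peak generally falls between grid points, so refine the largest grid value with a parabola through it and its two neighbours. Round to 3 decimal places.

max theta = 2.498

t=0.000: state=(2.430, 0.840)
step 1 (dt=0.01): k1=(0.840, -5.496), k2=(0.813, -5.463), k3=(0.813, -5.464), k4=(0.785, -5.431); state += dt/6·(k1+2k2+2k3+k4)
t=0.010: state=(2.438, 0.785)
t=0.020: state=(2.446, 0.731)
t=0.030: state=(2.453, 0.678)
continuing one RK4 step at a time; state shown every 20 steps (Δt=0.2):
t=0.200: state=(2.495, -0.169)
t=0.400: state=(2.363, -1.165)
t=0.600: state=(2.016, -2.355)
t=0.800: state=(1.406, -3.751)
t=1.000: state=(0.536, -4.812)
t=1.200: state=(-0.432, -4.617)
t=1.400: state=(-1.228, -3.212)
t=1.600: state=(-1.698, -1.490)
t=1.800: state=(-1.832, 0.119)
t=2.000: state=(-1.655, 1.647)
t=2.200: state=(-1.178, 3.097)
t=2.400: state=(-0.449, 4.055)
t=2.600: state=(0.367, 3.887)
t=2.800: state=(1.034, 2.657)
t=3.000: state=(1.405, 1.034)
t=3.200: state=(1.449, -0.578)
t=3.400: state=(1.181, -2.067)
t=3.600: state=(0.645, -3.196)
t=3.800: state=(-0.040, -3.483)
t=4.000: state=(-0.677, -2.730)
t=4.200: state=(-1.091, -1.355)
t=4.400: state=(-1.210, 0.165)
t=4.600: state=(-1.032, 1.581)
t=4.800: state=(-0.601, 2.645)
t=5.000: state=(-0.023, 2.980)
t=5.200: state=(0.530, 2.412)
t=5.400: state=(0.901, 1.234)
t=5.530: state=(1.004, 0.346)
largest grid value and its neighbours: theta(0.150)=2.49723, theta(0.160)=2.49772, theta(0.170)=2.49771
parabola through these three points peaks at t≈0.165 with theta≈2.49777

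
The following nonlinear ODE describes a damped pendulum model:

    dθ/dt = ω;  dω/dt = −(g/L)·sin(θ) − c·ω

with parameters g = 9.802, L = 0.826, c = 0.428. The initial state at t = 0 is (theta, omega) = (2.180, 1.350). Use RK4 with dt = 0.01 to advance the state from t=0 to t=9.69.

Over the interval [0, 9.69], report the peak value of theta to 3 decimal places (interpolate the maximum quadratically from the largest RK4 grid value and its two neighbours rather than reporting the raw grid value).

max theta = 2.273

t=0.000: state=(2.180, 1.350)
step 1 (dt=0.01): k1=(1.350, -10.310), k2=(1.298, -10.242), k3=(1.299, -10.244), k4=(1.248, -10.177); state += dt/6·(k1+2k2+2k3+k4)
t=0.010: state=(2.193, 1.248)
t=0.020: state=(2.205, 1.146)
t=0.030: state=(2.216, 1.047)
continuing one RK4 step at a time; state shown every 50 steps (Δt=0.5):
t=0.500: state=(1.679, -3.411)
t=1.000: state=(-0.791, -4.503)
t=1.500: state=(-1.530, 1.509)
t=2.000: state=(0.265, 4.281)
t=2.500: state=(1.233, -0.824)
t=3.000: state=(-0.165, -3.540)
t=3.500: state=(-0.975, 0.766)
t=4.000: state=(0.206, 2.812)
t=4.500: state=(0.756, -0.937)
t=5.000: state=(-0.274, -2.135)
t=5.500: state=(-0.561, 1.120)
t=6.000: state=(0.324, 1.511)
t=6.500: state=(0.385, -1.218)
t=7.000: state=(-0.343, -0.958)
t=7.500: state=(-0.233, 1.206)
t=8.000: state=(0.330, 0.495)
t=8.500: state=(0.109, -1.096)
t=9.000: state=(-0.292, -0.134)
t=9.500: state=(-0.015, 0.919)
t=9.690: state=(0.144, 0.698)
largest grid value and its neighbours: theta(0.130)=2.27259, theta(0.140)=2.27315, theta(0.150)=2.27279
parabola through these three points peaks at t≈0.141 with theta≈2.27315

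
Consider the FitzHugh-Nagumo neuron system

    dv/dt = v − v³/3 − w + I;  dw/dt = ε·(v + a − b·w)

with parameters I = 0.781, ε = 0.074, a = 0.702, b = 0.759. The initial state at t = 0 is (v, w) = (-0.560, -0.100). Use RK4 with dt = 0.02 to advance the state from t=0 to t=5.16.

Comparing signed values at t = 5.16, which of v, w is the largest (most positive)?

t=0.000: state=(-0.560, -0.100)
step 1 (dt=0.02): k1=(0.380, 0.016), k2=(0.382, 0.016), k3=(0.382, 0.016), k4=(0.384, 0.017); state += dt/6·(k1+2k2+2k3+k4)
t=0.020: state=(-0.552, -0.100)
t=0.040: state=(-0.545, -0.099)
t=0.060: state=(-0.537, -0.099)
continuing one RK4 step at a time; state shown every 10 steps (Δt=0.2):
t=0.200: state=(-0.479, -0.096)
t=0.400: state=(-0.385, -0.091)
t=0.600: state=(-0.275, -0.085)
t=0.800: state=(-0.144, -0.077)
t=1.000: state=(0.013, -0.066)
t=1.200: state=(0.202, -0.054)
t=1.400: state=(0.427, -0.038)
t=1.600: state=(0.688, -0.019)
t=1.800: state=(0.973, 0.003)
t=2.000: state=(1.255, 0.030)
t=2.200: state=(1.501, 0.061)
t=2.400: state=(1.688, 0.094)
t=2.600: state=(1.812, 0.129)
t=2.800: state=(1.885, 0.165)
t=3.000: state=(1.924, 0.202)
t=3.200: state=(1.941, 0.238)
t=3.400: state=(1.945, 0.274)
t=3.600: state=(1.942, 0.310)
t=3.800: state=(1.935, 0.346)
t=4.000: state=(1.925, 0.381)
t=4.200: state=(1.914, 0.415)
t=4.400: state=(1.902, 0.449)
t=4.600: state=(1.890, 0.482)
t=4.800: state=(1.878, 0.515)
t=5.000: state=(1.865, 0.547)
t=5.160: state=(1.855, 0.572)
compare at T: v=1.855, w=0.572

largest component: v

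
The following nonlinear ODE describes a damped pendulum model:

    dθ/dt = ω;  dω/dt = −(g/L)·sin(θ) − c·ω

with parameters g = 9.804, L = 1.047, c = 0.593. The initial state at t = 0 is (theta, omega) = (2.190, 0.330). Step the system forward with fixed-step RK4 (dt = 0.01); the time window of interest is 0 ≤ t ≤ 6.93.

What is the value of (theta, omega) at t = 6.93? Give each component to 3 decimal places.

(theta, omega) = (0.223, -0.435)

t=0.000: state=(2.190, 0.330)
step 1 (dt=0.01): k1=(0.330, -7.821), k2=(0.291, -7.789), k3=(0.291, -7.790), k4=(0.252, -7.759); state += dt/6·(k1+2k2+2k3+k4)
t=0.010: state=(2.193, 0.252)
t=0.020: state=(2.195, 0.175)
t=0.030: state=(2.196, 0.098)
continuing one RK4 step at a time; state shown every 25 steps (Δt=0.25):
t=0.250: state=(2.038, -1.533)
t=0.500: state=(1.418, -3.424)
t=0.750: state=(0.381, -4.596)
t=1.000: state=(-0.687, -3.574)
t=1.250: state=(-1.295, -1.225)
t=1.500: state=(-1.308, 1.066)
t=1.750: state=(-0.805, 2.824)
t=2.000: state=(-0.006, 3.269)
t=2.250: state=(0.685, 2.039)
t=2.500: state=(0.956, 0.108)
t=2.750: state=(0.759, -1.595)
t=3.000: state=(0.232, -2.418)
t=3.250: state=(-0.338, -1.933)
t=3.500: state=(-0.660, -0.568)
t=3.750: state=(-0.618, 0.859)
t=4.000: state=(-0.280, 1.706)
t=4.250: state=(0.153, 1.591)
t=4.500: state=(0.448, 0.682)
t=4.750: state=(0.478, -0.429)
t=5.000: state=(0.264, -1.183)
t=5.250: state=(-0.055, -1.240)
t=5.500: state=(-0.301, -0.652)
t=5.750: state=(-0.360, 0.182)
t=6.000: state=(-0.228, 0.811)
t=6.250: state=(0.003, 0.943)
t=6.500: state=(0.201, 0.570)
t=6.750: state=(0.268, -0.042)
t=6.930: state=(0.223, -0.435)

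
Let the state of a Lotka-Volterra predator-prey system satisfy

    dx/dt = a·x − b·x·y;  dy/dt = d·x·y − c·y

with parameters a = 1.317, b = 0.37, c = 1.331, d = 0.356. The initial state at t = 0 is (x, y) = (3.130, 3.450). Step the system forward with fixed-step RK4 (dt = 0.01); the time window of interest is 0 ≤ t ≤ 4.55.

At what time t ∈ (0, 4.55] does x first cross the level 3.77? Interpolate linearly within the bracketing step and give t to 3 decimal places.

t = 1.175

t=0.000: state=(3.130, 3.450)
step 1 (dt=0.01): k1=(0.127, -0.748), k2=(0.131, -0.746), k3=(0.131, -0.746), k4=(0.135, -0.744); state += dt/6·(k1+2k2+2k3+k4)
t=0.010: state=(3.131, 3.443)
t=0.020: state=(3.133, 3.435)
t=0.030: state=(3.134, 3.428)
continuing one RK4 step at a time; state shown every 20 steps (Δt=0.2):
t=0.200: state=(3.172, 3.308)
t=0.400: state=(3.247, 3.185)
t=0.600: state=(3.351, 3.086)
t=0.800: state=(3.480, 3.016)
t=1.000: state=(3.629, 2.976)
t=1.170: state=(3.766, 2.969)
next step: t=1.180: state=(3.774, 2.969) — x has crossed 3.77
linear interpolation between t=1.170 (3.76604) and t=1.180 (3.77428) → t≈1.175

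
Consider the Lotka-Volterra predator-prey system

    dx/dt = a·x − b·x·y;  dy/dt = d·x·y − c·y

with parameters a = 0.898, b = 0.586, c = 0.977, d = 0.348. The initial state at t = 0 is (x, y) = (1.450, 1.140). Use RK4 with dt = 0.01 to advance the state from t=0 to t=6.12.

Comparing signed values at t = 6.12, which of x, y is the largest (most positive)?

t=0.000: state=(1.450, 1.140)
step 1 (dt=0.01): k1=(0.333, -0.539), k2=(0.336, -0.537), k3=(0.336, -0.537), k4=(0.339, -0.535); state += dt/6·(k1+2k2+2k3+k4)
t=0.010: state=(1.453, 1.135)
t=0.020: state=(1.457, 1.129)
t=0.030: state=(1.460, 1.124)
continuing one RK4 step at a time; state shown every 20 steps (Δt=0.2):
t=0.200: state=(1.527, 1.040)
t=0.400: state=(1.627, 0.954)
t=0.600: state=(1.748, 0.883)
t=0.800: state=(1.893, 0.824)
t=1.000: state=(2.063, 0.778)
t=1.200: state=(2.258, 0.743)
t=1.400: state=(2.481, 0.721)
t=1.600: state=(2.730, 0.711)
t=1.800: state=(3.006, 0.714)
t=2.000: state=(3.306, 0.731)
t=2.200: state=(3.625, 0.765)
t=2.400: state=(3.954, 0.819)
t=2.600: state=(4.280, 0.898)
t=2.800: state=(4.583, 1.005)
t=3.000: state=(4.837, 1.148)
t=3.200: state=(5.008, 1.331)
t=3.400: state=(5.062, 1.555)
t=3.600: state=(4.974, 1.816)
t=3.800: state=(4.734, 2.095)
t=4.000: state=(4.360, 2.367)
t=4.200: state=(3.899, 2.596)
t=4.400: state=(3.408, 2.753)
t=4.600: state=(2.939, 2.823)
t=4.800: state=(2.527, 2.808)
t=5.000: state=(2.186, 2.720)
t=5.200: state=(1.917, 2.579)
t=5.400: state=(1.712, 2.406)
t=5.600: state=(1.563, 2.217)
t=5.800: state=(1.459, 2.026)
t=6.000: state=(1.392, 1.839)
t=6.120: state=(1.367, 1.733)
compare at T: x=1.367, y=1.733

largest component: y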